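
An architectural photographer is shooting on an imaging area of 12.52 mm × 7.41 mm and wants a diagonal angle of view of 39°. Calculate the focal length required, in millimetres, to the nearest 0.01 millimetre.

20.54 mm

Sensor diagonal = √(12.52² + 7.41²) = √211.6585 ≈ 14.5485 mm.
From α = 2·arctan(d/2f) we get f = d / (2·tan(α/2)).
With d = 14.5485 mm and α/2 = 19.5°, tan(α/2) ≈ 0.35412, so f ≈ 14.5485 / 0.70824 ≈ 20.5418 mm.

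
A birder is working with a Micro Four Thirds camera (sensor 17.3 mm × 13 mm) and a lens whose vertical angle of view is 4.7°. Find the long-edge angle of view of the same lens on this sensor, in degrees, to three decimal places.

6.252°

From the vertical AOV: f = 13 / (2·tan(2.35°)) = 13 / 0.08208 ≈ 158.3888 mm.
Long-edge AOV = 2·arctan(17.3 / (2 × 158.3888)) = 2·arctan(0.05461) ≈ 6.2519°.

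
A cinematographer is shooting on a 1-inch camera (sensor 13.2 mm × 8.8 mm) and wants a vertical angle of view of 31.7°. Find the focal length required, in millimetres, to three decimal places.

15.498 mm

From α = 2·arctan(h/2f) we get f = h / (2·tan(α/2)).
With h = 8.8 mm and α/2 = 15.85°, tan(α/2) ≈ 0.28391, so f ≈ 8.8 / 0.56783 ≈ 15.4976 mm.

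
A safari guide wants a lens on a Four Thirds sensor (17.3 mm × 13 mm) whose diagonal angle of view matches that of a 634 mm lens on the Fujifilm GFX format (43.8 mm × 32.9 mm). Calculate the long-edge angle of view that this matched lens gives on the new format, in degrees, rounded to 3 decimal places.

3.956°

Sensor diagonal = √(43.8² + 32.9²) = √3000.8500 ≈ 54.7800 mm.
Sensor diagonal = √(17.3² + 13²) = √468.2900 ≈ 21.6400 mm.
Equal diagonal AOV ⇒ f₂ = f₁ · 21.6400/54.7800 = 634 × 0.39503 ≈ 250.4520 mm.
Long-edge AOV on the new format = 2·arctan(17.3 / (2 × 250.4520)) = 2·arctan(0.03454) ≈ 3.9561°.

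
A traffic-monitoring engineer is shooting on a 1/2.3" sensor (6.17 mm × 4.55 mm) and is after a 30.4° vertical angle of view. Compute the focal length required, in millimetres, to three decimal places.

8.373 mm

From α = 2·arctan(h/2f) we get f = h / (2·tan(α/2)).
With h = 4.55 mm and α/2 = 15.2°, tan(α/2) ≈ 0.27169, so f ≈ 4.55 / 0.54339 ≈ 8.3734 mm.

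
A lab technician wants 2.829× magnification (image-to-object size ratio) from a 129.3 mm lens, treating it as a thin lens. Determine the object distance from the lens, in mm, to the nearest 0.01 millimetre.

175.01 mm

With m = dᵢ/dₒ and 1/f = 1/dₒ + 1/dᵢ, substituting dᵢ = m·dₒ gives 1/f = (1 + 1/m)/dₒ, hence dₒ = f·(1 + 1/m).
dₒ = 129.3 × (1 + 1/2.829) = 129.3 × 1.35348 ≈ 175.005 mm.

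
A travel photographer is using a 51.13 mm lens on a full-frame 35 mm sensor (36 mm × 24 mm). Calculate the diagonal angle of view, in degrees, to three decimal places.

Sensor diagonal = √(36² + 24²) = √1872.0000 ≈ 43.2666 mm.
Angle of view α = 2·arctan(d/2f) with d = 43.2666 mm and f = 51.13 mm.
d/2f = 0.42310; arctan(0.42310) ≈ 22.9334°, so α ≈ 45.8668°.

45.867°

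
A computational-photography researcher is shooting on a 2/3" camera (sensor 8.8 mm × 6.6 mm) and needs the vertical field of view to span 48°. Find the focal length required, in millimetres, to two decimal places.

7.41 mm

From α = 2·arctan(h/2f) we get f = h / (2·tan(α/2)).
With h = 6.6 mm and α/2 = 24°, tan(α/2) ≈ 0.44523, so f ≈ 6.6 / 0.89046 ≈ 7.4119 mm.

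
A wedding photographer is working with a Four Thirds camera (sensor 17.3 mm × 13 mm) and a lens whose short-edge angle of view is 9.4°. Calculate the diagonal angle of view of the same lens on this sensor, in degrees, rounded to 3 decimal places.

15.586°

From the short-edge AOV: f = 13 / (2·tan(4.7°)) = 13 / 0.16443 ≈ 79.0610 mm.
Sensor diagonal = √(17.3² + 13²) = √468.2900 ≈ 21.6400 mm.
Diagonal AOV = 2·arctan(21.6400 / (2 × 79.0610)) = 2·arctan(0.13686) ≈ 15.5858°.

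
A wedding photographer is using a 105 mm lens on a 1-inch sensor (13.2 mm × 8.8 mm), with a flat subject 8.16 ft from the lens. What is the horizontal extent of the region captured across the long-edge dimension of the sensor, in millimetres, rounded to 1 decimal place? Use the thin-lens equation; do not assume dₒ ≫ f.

299.5 mm

dₒ: 8.16 ft × 304.8 mm/ft = 2487.17 mm.
Similar triangles through the lens centre give W/dₒ = w/dᵢ; with 1/f = 1/dₒ + 1/dᵢ this gives W = w·(dₒ − f)/f.
W = 13.2 mm × (2487.17 − 105) / 105 = 13.2 × 22.6873 ≈ 299.473 mm.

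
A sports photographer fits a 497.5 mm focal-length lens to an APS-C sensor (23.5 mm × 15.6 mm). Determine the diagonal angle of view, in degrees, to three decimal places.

Sensor diagonal = √(23.5² + 15.6²) = √795.6100 ≈ 28.2066 mm.
Angle of view α = 2·arctan(d/2f) with d = 28.2066 mm and f = 497.5 mm.
d/2f = 0.02835; arctan(0.02835) ≈ 1.6238°, so α ≈ 3.2476°.

3.248°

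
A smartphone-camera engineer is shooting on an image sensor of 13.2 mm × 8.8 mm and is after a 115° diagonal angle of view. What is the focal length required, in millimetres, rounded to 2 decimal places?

5.05 mm

Sensor diagonal = √(13.2² + 8.8²) = √251.6800 ≈ 15.8644 mm.
From α = 2·arctan(d/2f) we get f = d / (2·tan(α/2)).
With d = 15.8644 mm and α/2 = 57.5°, tan(α/2) ≈ 1.56969, so f ≈ 15.8644 / 3.13937 ≈ 5.0534 mm.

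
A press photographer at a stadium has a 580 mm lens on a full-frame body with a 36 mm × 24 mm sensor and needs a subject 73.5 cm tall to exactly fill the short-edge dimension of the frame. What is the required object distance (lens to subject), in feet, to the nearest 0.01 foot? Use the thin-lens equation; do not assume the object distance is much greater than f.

60.18 ft

W: 73.5 cm = 735 mm.
Magnification m = h/W = dᵢ/dₒ; combined with 1/f = 1/dₒ + 1/dᵢ this gives dₒ = f·(1 + W/h).
dₒ = 580 mm × (1 + 735/24) = 580 × 31.6250 ≈ 18342.500 mm = 18342.500/304.8 ft = 60.1788 ft.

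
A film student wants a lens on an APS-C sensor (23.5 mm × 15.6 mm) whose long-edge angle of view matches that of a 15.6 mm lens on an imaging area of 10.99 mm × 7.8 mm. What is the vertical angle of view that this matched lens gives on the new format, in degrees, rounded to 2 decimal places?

Equal long-edge AOV ⇒ f₂ = f₁ · 23.5/10.99 = 15.6 × 2.13831 ≈ 33.3576 mm.
Vertical AOV on the new format = 2·arctan(15.6 / (2 × 33.3576)) = 2·arctan(0.23383) ≈ 26.3220°.

26.32°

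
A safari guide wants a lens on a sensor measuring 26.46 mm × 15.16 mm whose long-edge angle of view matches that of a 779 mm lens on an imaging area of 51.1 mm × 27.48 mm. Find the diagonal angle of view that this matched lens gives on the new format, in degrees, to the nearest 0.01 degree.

Equal long-edge AOV ⇒ f₂ = f₁ · 26.46/51.1 = 779 × 0.51781 ≈ 403.3726 mm.
Sensor diagonal = √(26.46² + 15.16²) = √929.9572 ≈ 30.4952 mm.
Diagonal AOV on the new format = 2·arctan(30.4952 / (2 × 403.3726)) = 2·arctan(0.03780) ≈ 4.3295°.

4.33°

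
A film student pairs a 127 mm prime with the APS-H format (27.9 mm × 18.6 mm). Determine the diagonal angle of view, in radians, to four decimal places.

Sensor diagonal = √(27.9² + 18.6²) = √1124.3700 ≈ 33.5316 mm.
Angle of view α = 2·arctan(d/2f) with d = 33.5316 mm and f = 127 mm.
d/2f = 0.13201; arctan(0.13201) ≈ 0.1313 rad, so α ≈ 0.2625 rad.

0.2625 rad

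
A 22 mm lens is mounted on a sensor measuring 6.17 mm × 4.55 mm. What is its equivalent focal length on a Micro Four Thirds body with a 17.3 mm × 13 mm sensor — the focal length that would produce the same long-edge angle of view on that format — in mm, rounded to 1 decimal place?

Equal angle of view means equal width/f ratio, so f₂ = f₁ · (width₂/width₁) = 22 × 17.3/6.17.
f₂ = 22 × 2.80389 ≈ 61.686 mm.

61.7 mm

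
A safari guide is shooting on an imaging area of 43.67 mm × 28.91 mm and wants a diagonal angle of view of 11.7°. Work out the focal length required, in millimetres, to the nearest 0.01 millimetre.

Sensor diagonal = √(43.67² + 28.91²) = √2742.8570 ≈ 52.3723 mm.
From α = 2·arctan(d/2f) we get f = d / (2·tan(α/2)).
With d = 52.3723 mm and α/2 = 5.85°, tan(α/2) ≈ 0.10246, so f ≈ 52.3723 / 0.20492 ≈ 255.5792 mm.

255.58 mm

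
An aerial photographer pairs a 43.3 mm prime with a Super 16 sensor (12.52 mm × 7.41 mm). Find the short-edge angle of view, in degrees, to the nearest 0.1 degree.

9.8°

Angle of view α = 2·arctan(h/2f) with h = 7.41 mm and f = 43.3 mm.
h/2f = 0.08557; arctan(0.08557) ≈ 4.8906°, so α ≈ 9.7813°.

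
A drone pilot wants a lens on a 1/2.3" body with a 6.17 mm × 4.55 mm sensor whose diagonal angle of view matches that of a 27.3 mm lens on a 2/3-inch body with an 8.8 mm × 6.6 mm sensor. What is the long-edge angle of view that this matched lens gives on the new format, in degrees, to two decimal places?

Sensor diagonal = √(8.8² + 6.6²) = √121.0000 ≈ 11.0000 mm.
Sensor diagonal = √(6.17² + 4.55²) = √58.7714 ≈ 7.6663 mm.
Equal diagonal AOV ⇒ f₂ = f₁ · 7.6663/11.0000 = 27.3 × 0.69693 ≈ 19.0262 mm.
Long-edge AOV on the new format = 2·arctan(6.17 / (2 × 19.0262)) = 2·arctan(0.16214) ≈ 18.4201°.

18.42°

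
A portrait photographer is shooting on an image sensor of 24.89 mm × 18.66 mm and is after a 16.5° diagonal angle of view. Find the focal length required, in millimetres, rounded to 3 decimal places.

107.274 mm

Sensor diagonal = √(24.89² + 18.66²) = √967.7077 ≈ 31.1080 mm.
From α = 2·arctan(d/2f) we get f = d / (2·tan(α/2)).
With d = 31.1080 mm and α/2 = 8.25°, tan(α/2) ≈ 0.14499, so f ≈ 31.1080 / 0.28999 ≈ 107.2741 mm.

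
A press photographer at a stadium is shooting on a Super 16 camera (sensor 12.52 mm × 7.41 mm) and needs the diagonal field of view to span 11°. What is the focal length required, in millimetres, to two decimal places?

75.55 mm

Sensor diagonal = √(12.52² + 7.41²) = √211.6585 ≈ 14.5485 mm.
From α = 2·arctan(d/2f) we get f = d / (2·tan(α/2)).
With d = 14.5485 mm and α/2 = 5.5°, tan(α/2) ≈ 0.09629, so f ≈ 14.5485 / 0.19258 ≈ 75.5459 mm.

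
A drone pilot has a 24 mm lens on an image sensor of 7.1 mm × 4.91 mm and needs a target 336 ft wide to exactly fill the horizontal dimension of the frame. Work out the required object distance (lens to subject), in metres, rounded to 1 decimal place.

346.2 m

W: 336 ft × 304.8 mm/ft = 102412.80 mm.
Magnification m = w/W = dᵢ/dₒ; combined with 1/f = 1/dₒ + 1/dᵢ this gives dₒ = f·(1 + W/w).
dₒ = 24 mm × (1 + 102413/7.1) = 24 × 14425.3376 ≈ 346208.102 mm = 346.208 m.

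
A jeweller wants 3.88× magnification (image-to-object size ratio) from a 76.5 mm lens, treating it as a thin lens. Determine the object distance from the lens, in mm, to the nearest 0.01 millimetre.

With m = dᵢ/dₒ and 1/f = 1/dₒ + 1/dᵢ, substituting dᵢ = m·dₒ gives 1/f = (1 + 1/m)/dₒ, hence dₒ = f·(1 + 1/m).
dₒ = 76.5 × (1 + 1/3.88) = 76.5 × 1.25773 ≈ 96.216 mm.

96.22 mm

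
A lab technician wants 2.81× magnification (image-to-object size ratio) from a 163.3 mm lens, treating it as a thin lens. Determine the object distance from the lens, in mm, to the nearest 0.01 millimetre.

With m = dᵢ/dₒ and 1/f = 1/dₒ + 1/dᵢ, substituting dᵢ = m·dₒ gives 1/f = (1 + 1/m)/dₒ, hence dₒ = f·(1 + 1/m).
dₒ = 163.3 × (1 + 1/2.81) = 163.3 × 1.35587 ≈ 221.414 mm.

221.41 mm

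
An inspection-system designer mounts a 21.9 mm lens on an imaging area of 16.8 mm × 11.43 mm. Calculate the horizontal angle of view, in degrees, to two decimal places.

41.97°

Angle of view α = 2·arctan(w/2f) with w = 16.8 mm and f = 21.9 mm.
w/2f = 0.38356; arctan(0.38356) ≈ 20.9849°, so α ≈ 41.9698°.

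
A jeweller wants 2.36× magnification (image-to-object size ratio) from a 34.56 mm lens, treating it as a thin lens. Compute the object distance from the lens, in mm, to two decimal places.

49.20 mm

With m = dᵢ/dₒ and 1/f = 1/dₒ + 1/dᵢ, substituting dᵢ = m·dₒ gives 1/f = (1 + 1/m)/dₒ, hence dₒ = f·(1 + 1/m).
dₒ = 34.56 × (1 + 1/2.36) = 34.56 × 1.42373 ≈ 49.204 mm.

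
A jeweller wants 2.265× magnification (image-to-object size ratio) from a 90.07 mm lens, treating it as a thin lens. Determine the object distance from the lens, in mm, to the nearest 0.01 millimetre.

129.84 mm

With m = dᵢ/dₒ and 1/f = 1/dₒ + 1/dᵢ, substituting dᵢ = m·dₒ gives 1/f = (1 + 1/m)/dₒ, hence dₒ = f·(1 + 1/m).
dₒ = 90.07 × (1 + 1/2.265) = 90.07 × 1.44150 ≈ 129.836 mm.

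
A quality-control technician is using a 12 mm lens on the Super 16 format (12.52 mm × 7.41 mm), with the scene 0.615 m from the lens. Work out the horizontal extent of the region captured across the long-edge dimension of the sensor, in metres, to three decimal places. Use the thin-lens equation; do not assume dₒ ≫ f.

dₒ: 0.615 m = 615 mm.
Similar triangles through the lens centre give W/dₒ = w/dᵢ; with 1/f = 1/dₒ + 1/dᵢ this gives W = w·(dₒ − f)/f.
W = 12.52 mm × (615 − 12) / 12 = 12.52 × 50.2500 ≈ 629.130 mm = 0.62913 m.

0.629 m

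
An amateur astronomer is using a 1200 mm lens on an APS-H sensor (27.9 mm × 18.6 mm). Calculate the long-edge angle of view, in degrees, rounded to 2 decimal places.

Angle of view α = 2·arctan(w/2f) with w = 27.9 mm and f = 1200 mm.
w/2f = 0.01162; arctan(0.01162) ≈ 0.6660°, so α ≈ 1.3321°.

1.33°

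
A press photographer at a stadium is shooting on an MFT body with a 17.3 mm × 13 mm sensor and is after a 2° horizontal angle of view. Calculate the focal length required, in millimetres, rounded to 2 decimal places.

495.56 mm

From α = 2·arctan(w/2f) we get f = w / (2·tan(α/2)).
With w = 17.3 mm and α/2 = 1°, tan(α/2) ≈ 0.01746, so f ≈ 17.3 / 0.03491 ≈ 495.5582 mm.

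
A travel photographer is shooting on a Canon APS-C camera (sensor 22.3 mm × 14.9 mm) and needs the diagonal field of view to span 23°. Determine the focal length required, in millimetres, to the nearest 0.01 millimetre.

Sensor diagonal = √(22.3² + 14.9²) = √719.3000 ≈ 26.8198 mm.
From α = 2·arctan(d/2f) we get f = d / (2·tan(α/2)).
With d = 26.8198 mm and α/2 = 11.5°, tan(α/2) ≈ 0.20345, so f ≈ 26.8198 / 0.40690 ≈ 65.9117 mm.

65.91 mm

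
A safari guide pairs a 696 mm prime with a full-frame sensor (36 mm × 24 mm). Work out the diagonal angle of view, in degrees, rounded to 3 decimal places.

3.561°

Sensor diagonal = √(36² + 24²) = √1872.0000 ≈ 43.2666 mm.
Angle of view α = 2·arctan(d/2f) with d = 43.2666 mm and f = 696 mm.
d/2f = 0.03108; arctan(0.03108) ≈ 1.7803°, so α ≈ 3.5606°.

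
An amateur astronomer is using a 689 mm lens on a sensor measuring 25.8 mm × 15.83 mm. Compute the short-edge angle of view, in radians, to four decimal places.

0.0230 rad

Angle of view α = 2·arctan(h/2f) with h = 15.83 mm and f = 689 mm.
h/2f = 0.01149; arctan(0.01149) ≈ 0.0115 rad, so α ≈ 0.0230 rad.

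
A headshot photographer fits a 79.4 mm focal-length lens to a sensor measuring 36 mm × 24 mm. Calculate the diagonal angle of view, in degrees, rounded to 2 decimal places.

Sensor diagonal = √(36² + 24²) = √1872.0000 ≈ 43.2666 mm.
Angle of view α = 2·arctan(d/2f) with d = 43.2666 mm and f = 79.4 mm.
d/2f = 0.27246; arctan(0.27246) ≈ 15.2409°, so α ≈ 30.4817°.

30.48°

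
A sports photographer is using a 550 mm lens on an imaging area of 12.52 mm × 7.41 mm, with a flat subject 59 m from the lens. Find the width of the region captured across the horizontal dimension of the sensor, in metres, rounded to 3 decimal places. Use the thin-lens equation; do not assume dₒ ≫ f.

1.331 m

dₒ: 59 m = 59000 mm.
Similar triangles through the lens centre give W/dₒ = w/dᵢ; with 1/f = 1/dₒ + 1/dᵢ this gives W = w·(dₒ − f)/f.
W = 12.52 mm × (59000 − 550) / 550 = 12.52 × 106.2727 ≈ 1330.535 mm = 1.33053 m.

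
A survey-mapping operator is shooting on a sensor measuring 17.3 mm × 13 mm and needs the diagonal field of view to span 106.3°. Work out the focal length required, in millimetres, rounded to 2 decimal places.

8.11 mm

Sensor diagonal = √(17.3² + 13²) = √468.2900 ≈ 21.6400 mm.
From α = 2·arctan(d/2f) we get f = d / (2·tan(α/2)).
With d = 21.6400 mm and α/2 = 53.15°, tan(α/2) ≈ 1.33430, so f ≈ 21.6400 / 2.66860 ≈ 8.1091 mm.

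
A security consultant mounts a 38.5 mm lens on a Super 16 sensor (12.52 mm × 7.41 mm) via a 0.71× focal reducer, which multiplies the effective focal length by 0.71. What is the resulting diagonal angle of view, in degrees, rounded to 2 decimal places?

29.80°

Effective focal length f = 38.5 × 0.71 = 27.335 mm.
Sensor diagonal = √(12.52² + 7.41²) = √211.6585 ≈ 14.5485 mm.
α = 2·arctan(14.548 / (2 × 27.335)) = 2·arctan(0.26611) ≈ 29.8038°.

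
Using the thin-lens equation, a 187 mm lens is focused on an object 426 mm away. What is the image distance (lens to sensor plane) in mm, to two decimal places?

1/dᵢ = 1/f − 1/dₒ = 1/187 − 1/426 = 0.0030002 mm⁻¹.
dᵢ = 1/0.0030002 ≈ 333.3138 mm.

333.31 mm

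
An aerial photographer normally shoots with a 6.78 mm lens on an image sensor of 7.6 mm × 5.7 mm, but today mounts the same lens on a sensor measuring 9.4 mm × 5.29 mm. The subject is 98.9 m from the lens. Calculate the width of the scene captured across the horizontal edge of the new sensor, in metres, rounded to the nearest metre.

The focal length stays 6.78 mm; the relevant sensor dimension is now w = 9.4 mm. Object distance dₒ = 98.9 m = 98900 mm.
Thin-lens field width W = w·(dₒ − f)/f = 9.4 × (98900 − 6.78)/6.78 ≈ 137108.594 mm = 137.109 m.

137 m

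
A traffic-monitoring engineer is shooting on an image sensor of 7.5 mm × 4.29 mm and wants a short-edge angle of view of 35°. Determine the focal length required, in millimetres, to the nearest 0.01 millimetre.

6.80 mm

From α = 2·arctan(h/2f) we get f = h / (2·tan(α/2)).
With h = 4.29 mm and α/2 = 17.5°, tan(α/2) ≈ 0.31530, so f ≈ 4.29 / 0.63060 ≈ 6.8031 mm.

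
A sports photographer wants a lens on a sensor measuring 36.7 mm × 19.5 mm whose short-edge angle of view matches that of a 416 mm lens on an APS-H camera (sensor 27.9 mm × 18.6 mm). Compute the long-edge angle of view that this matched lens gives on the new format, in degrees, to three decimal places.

4.819°

Equal short-edge AOV ⇒ f₂ = f₁ · 19.5/18.6 = 416 × 1.04839 ≈ 436.1290 mm.
Long-edge AOV on the new format = 2·arctan(36.7 / (2 × 436.1290)) = 2·arctan(0.04207) ≈ 4.8186°.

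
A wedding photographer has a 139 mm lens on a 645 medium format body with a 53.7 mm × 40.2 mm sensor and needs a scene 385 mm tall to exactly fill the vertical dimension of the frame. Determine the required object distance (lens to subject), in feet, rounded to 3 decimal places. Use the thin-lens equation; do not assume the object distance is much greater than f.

Magnification m = h/W = dᵢ/dₒ; combined with 1/f = 1/dₒ + 1/dᵢ this gives dₒ = f·(1 + W/h).
dₒ = 139 mm × (1 + 385/40.2) = 139 × 10.5771 ≈ 1470.219 mm = 1470.219/304.8 ft = 4.82355 ft.

4.824 ft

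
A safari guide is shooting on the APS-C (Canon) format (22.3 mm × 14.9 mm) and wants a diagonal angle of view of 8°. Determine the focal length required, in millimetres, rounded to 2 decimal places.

191.77 mm

Sensor diagonal = √(22.3² + 14.9²) = √719.3000 ≈ 26.8198 mm.
From α = 2·arctan(d/2f) we get f = d / (2·tan(α/2)).
With d = 26.8198 mm and α/2 = 4°, tan(α/2) ≈ 0.06993, so f ≈ 26.8198 / 0.13985 ≈ 191.7703 mm.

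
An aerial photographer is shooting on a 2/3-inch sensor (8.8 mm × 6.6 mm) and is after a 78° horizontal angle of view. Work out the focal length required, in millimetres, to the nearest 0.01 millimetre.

5.43 mm

From α = 2·arctan(w/2f) we get f = w / (2·tan(α/2)).
With w = 8.8 mm and α/2 = 39°, tan(α/2) ≈ 0.80978, so f ≈ 8.8 / 1.61957 ≈ 5.4335 mm.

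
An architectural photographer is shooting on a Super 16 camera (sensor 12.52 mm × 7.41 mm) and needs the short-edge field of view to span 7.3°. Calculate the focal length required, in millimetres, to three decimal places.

From α = 2·arctan(h/2f) we get f = h / (2·tan(α/2)).
With h = 7.41 mm and α/2 = 3.65°, tan(α/2) ≈ 0.06379, so f ≈ 7.41 / 0.12758 ≈ 58.0804 mm.

58.080 mm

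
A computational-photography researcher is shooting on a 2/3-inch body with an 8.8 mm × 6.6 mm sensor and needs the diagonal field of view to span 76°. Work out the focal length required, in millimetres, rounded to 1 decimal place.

7.0 mm

Sensor diagonal = √(8.8² + 6.6²) = √121.0000 ≈ 11.0000 mm.
From α = 2·arctan(d/2f) we get f = d / (2·tan(α/2)).
With d = 11.0000 mm and α/2 = 38°, tan(α/2) ≈ 0.78129, so f ≈ 11.0000 / 1.56257 ≈ 7.0397 mm.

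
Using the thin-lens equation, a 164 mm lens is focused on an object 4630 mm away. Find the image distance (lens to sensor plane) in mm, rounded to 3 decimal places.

1/dᵢ = 1/f − 1/dₒ = 1/164 − 1/4630 = 0.0058816 mm⁻¹.
dᵢ = 1/0.0058816 ≈ 170.0224 mm.

170.022 mm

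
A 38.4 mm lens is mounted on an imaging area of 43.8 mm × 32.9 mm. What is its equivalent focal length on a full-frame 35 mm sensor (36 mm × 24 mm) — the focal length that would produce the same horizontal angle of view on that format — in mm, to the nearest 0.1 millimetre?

Equal angle of view means equal width/f ratio, so f₂ = f₁ · (width₂/width₁) = 38.4 × 36/43.8.
f₂ = 38.4 × 0.82192 ≈ 31.562 mm.

31.6 mm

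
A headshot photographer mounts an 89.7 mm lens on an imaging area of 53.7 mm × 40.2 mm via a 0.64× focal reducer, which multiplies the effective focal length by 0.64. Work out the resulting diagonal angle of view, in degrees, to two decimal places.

Effective focal length f = 89.7 × 0.64 = 57.408 mm.
Sensor diagonal = √(53.7² + 40.2²) = √4499.7300 ≈ 67.0800 mm.
α = 2·arctan(67.080 / (2 × 57.408)) = 2·arctan(0.58424) ≈ 60.5903°.

60.59°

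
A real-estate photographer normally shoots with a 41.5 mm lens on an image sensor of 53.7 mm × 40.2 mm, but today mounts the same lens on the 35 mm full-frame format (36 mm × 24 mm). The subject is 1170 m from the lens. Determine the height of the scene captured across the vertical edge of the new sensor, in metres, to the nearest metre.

The focal length stays 41.5 mm; the relevant sensor dimension is now h = 24 mm. Object distance dₒ = 1170 m = 1.17e+06 mm.
Thin-lens field height W = h·(dₒ − f)/f = 24 × (1.17e+06 − 41.5)/41.5 ≈ 676602.506 mm = 676.603 m.

677 m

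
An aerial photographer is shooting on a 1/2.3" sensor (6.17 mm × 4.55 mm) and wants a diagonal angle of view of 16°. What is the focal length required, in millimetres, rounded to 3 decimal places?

Sensor diagonal = √(6.17² + 4.55²) = √58.7714 ≈ 7.6663 mm.
From α = 2·arctan(d/2f) we get f = d / (2·tan(α/2)).
With d = 7.6663 mm and α/2 = 8°, tan(α/2) ≈ 0.14054, so f ≈ 7.6663 / 0.28108 ≈ 27.2741 mm.

27.274 mm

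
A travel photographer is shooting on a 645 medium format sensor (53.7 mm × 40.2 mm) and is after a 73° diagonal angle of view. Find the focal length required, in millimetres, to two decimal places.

45.33 mm

Sensor diagonal = √(53.7² + 40.2²) = √4499.7300 ≈ 67.0800 mm.
From α = 2·arctan(d/2f) we get f = d / (2·tan(α/2)).
With d = 67.0800 mm and α/2 = 36.5°, tan(α/2) ≈ 0.73996, so f ≈ 67.0800 / 1.47992 ≈ 45.3267 mm.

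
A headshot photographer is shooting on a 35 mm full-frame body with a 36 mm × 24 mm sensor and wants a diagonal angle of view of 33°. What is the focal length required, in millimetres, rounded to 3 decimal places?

Sensor diagonal = √(36² + 24²) = √1872.0000 ≈ 43.2666 mm.
From α = 2·arctan(d/2f) we get f = d / (2·tan(α/2)).
With d = 43.2666 mm and α/2 = 16.5°, tan(α/2) ≈ 0.29621, so f ≈ 43.2666 / 0.59243 ≈ 73.0328 mm.

73.033 mm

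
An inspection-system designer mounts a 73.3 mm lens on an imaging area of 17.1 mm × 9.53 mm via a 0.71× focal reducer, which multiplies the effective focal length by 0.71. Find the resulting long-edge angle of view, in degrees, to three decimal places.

18.659°

Effective focal length f = 73.3 × 0.71 = 52.043 mm.
α = 2·arctan(17.1 / (2 × 52.043)) = 2·arctan(0.16429) ≈ 18.6592°.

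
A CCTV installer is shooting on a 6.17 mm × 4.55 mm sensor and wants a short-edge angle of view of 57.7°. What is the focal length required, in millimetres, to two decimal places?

From α = 2·arctan(h/2f) we get f = h / (2·tan(α/2)).
With h = 4.55 mm and α/2 = 28.85°, tan(α/2) ≈ 0.55089, so f ≈ 4.55 / 1.10178 ≈ 4.1297 mm.

4.13 mm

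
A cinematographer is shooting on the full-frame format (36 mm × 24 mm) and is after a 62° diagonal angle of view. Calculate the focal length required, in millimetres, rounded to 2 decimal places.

36.00 mm

Sensor diagonal = √(36² + 24²) = √1872.0000 ≈ 43.2666 mm.
From α = 2·arctan(d/2f) we get f = d / (2·tan(α/2)).
With d = 43.2666 mm and α/2 = 31°, tan(α/2) ≈ 0.60086, so f ≈ 43.2666 / 1.20172 ≈ 36.0039 mm.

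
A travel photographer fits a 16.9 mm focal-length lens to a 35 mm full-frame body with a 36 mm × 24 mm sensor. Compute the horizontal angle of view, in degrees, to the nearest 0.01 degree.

93.61°

Angle of view α = 2·arctan(w/2f) with w = 36 mm and f = 16.9 mm.
w/2f = 1.06509; arctan(1.06509) ≈ 46.8053°, so α ≈ 93.6106°.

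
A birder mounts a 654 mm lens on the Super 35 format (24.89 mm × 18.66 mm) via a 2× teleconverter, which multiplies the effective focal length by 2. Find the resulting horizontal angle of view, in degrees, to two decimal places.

Effective focal length f = 654 × 2 = 1308 mm.
α = 2·arctan(24.89 / (2 × 1308)) = 2·arctan(0.00951) ≈ 1.0903°.

1.09°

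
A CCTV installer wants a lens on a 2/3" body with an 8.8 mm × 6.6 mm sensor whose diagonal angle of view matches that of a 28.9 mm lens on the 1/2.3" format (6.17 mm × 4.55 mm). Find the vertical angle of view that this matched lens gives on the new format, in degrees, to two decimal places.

9.10°

Sensor diagonal = √(6.17² + 4.55²) = √58.7714 ≈ 7.6663 mm.
Sensor diagonal = √(8.8² + 6.6²) = √121.0000 ≈ 11.0000 mm.
Equal diagonal AOV ⇒ f₂ = f₁ · 11.0000/7.6663 = 28.9 × 1.43486 ≈ 41.4675 mm.
Vertical AOV on the new format = 2·arctan(6.6 / (2 × 41.4675)) = 2·arctan(0.07958) ≈ 9.1001°.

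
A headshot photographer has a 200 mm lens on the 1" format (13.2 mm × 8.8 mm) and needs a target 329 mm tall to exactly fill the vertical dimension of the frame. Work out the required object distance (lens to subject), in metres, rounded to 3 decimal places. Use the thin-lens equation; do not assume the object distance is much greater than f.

7.677 m

Magnification m = h/W = dᵢ/dₒ; combined with 1/f = 1/dₒ + 1/dᵢ this gives dₒ = f·(1 + W/h).
dₒ = 200 mm × (1 + 329/8.8) = 200 × 38.3864 ≈ 7677.273 mm = 7.67727 m.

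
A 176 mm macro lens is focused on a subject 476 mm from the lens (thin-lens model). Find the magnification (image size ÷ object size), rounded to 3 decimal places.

Thin lens: 1/f = 1/dₒ + 1/dᵢ → 1/dᵢ = 1/176 − 1/476 = 0.0035810 mm⁻¹, so dᵢ ≈ 279.2533 mm.
Magnification m = dᵢ/dₒ = 279.2533/476 ≈ 0.58667.

0.587×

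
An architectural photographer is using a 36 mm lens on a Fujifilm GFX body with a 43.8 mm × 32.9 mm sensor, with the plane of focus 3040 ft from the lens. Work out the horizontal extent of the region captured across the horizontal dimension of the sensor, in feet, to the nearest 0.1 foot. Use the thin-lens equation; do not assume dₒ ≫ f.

3698.5 ft

dₒ: 3040 ft × 304.8 mm/ft = 926591.97 mm.
Similar triangles through the lens centre give W/dₒ = w/dᵢ; with 1/f = 1/dₒ + 1/dᵢ this gives W = w·(dₒ − f)/f.
W = 43.8 mm × (926592 − 36) / 36 = 43.8 × 25737.6658 ≈ 1127309.764 mm = 1127309.764/304.8 ft = 3698.52 ft.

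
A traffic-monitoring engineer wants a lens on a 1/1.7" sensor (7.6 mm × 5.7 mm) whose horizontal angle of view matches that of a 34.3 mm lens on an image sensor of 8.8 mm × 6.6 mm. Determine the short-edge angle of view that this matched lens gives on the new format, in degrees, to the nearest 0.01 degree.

Equal horizontal AOV ⇒ f₂ = f₁ · 7.6/8.8 = 34.3 × 0.86364 ≈ 29.6227 mm.
Short-edge AOV on the new format = 2·arctan(5.7 / (2 × 29.6227)) = 2·arctan(0.09621) ≈ 10.9910°.

10.99°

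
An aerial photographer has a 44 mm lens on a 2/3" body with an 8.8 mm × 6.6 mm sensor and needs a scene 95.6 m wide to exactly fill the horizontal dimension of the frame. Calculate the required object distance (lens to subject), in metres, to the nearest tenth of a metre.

W: 95.6 m = 95600 mm.
Magnification m = w/W = dᵢ/dₒ; combined with 1/f = 1/dₒ + 1/dᵢ this gives dₒ = f·(1 + W/w).
dₒ = 44 mm × (1 + 95600/8.8) = 44 × 10864.6364 ≈ 478044.000 mm = 478.044 m.

478.0 m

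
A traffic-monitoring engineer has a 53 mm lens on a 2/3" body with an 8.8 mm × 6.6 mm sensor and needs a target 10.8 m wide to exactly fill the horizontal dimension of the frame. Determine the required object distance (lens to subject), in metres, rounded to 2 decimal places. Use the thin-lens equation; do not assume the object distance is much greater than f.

W: 10.8 m = 10800 mm.
Magnification m = w/W = dᵢ/dₒ; combined with 1/f = 1/dₒ + 1/dᵢ this gives dₒ = f·(1 + W/w).
dₒ = 53 mm × (1 + 10800/8.8) = 53 × 1228.2727 ≈ 65098.455 mm = 65.0985 m.

65.10 m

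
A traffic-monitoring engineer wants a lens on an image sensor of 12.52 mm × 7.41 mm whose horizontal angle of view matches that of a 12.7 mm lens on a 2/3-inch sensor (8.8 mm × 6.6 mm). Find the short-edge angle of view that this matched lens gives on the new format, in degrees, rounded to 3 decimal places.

Equal horizontal AOV ⇒ f₂ = f₁ · 12.52/8.8 = 12.7 × 1.42273 ≈ 18.0686 mm.
Short-edge AOV on the new format = 2·arctan(7.41 / (2 × 18.0686)) = 2·arctan(0.20505) ≈ 23.1759°.

23.176°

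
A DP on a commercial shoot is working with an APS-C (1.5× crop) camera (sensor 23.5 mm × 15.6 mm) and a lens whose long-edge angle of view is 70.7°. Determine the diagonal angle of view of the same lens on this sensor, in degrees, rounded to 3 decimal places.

From the long-edge AOV: f = 23.5 / (2·tan(35.35°)) = 23.5 / 1.41870 ≈ 16.5645 mm.
Sensor diagonal = √(23.5² + 15.6²) = √795.6100 ≈ 28.2066 mm.
Diagonal AOV = 2·arctan(28.2066 / (2 × 16.5645)) = 2·arctan(0.85142) ≈ 80.8234°.

80.823°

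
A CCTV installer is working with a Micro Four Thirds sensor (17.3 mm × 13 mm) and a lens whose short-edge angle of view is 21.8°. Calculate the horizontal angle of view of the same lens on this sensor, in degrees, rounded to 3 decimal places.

28.747°

From the short-edge AOV: f = 13 / (2·tan(10.9°)) = 13 / 0.38514 ≈ 33.7540 mm.
Horizontal AOV = 2·arctan(17.3 / (2 × 33.7540)) = 2·arctan(0.25627) ≈ 28.7473°.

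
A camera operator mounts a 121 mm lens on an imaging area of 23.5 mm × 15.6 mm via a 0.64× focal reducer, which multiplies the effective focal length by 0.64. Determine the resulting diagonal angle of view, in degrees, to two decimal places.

20.64°

Effective focal length f = 121 × 0.64 = 77.44 mm.
Sensor diagonal = √(23.5² + 15.6²) = √795.6100 ≈ 28.2066 mm.
α = 2·arctan(28.207 / (2 × 77.44)) = 2·arctan(0.18212) ≈ 20.6430°.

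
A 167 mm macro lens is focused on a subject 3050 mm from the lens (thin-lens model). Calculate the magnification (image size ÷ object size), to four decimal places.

Thin lens: 1/f = 1/dₒ + 1/dᵢ → 1/dᵢ = 1/167 − 1/3050 = 0.0056602 mm⁻¹, so dᵢ ≈ 176.6736 mm.
Magnification m = dᵢ/dₒ = 176.6736/3050 ≈ 0.05793.

0.0579×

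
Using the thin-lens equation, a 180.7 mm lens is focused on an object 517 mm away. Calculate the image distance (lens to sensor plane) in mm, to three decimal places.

1/dᵢ = 1/f − 1/dₒ = 1/180.7 − 1/517 = 0.0035998 mm⁻¹.
dᵢ = 1/0.0035998 ≈ 277.7933 mm.

277.793 mm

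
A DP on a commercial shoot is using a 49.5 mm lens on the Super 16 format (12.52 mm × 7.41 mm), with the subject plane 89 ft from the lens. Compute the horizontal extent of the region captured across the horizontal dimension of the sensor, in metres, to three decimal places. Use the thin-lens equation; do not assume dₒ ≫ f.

dₒ: 89 ft × 304.8 mm/ft = 27127.20 mm.
Similar triangles through the lens centre give W/dₒ = w/dᵢ; with 1/f = 1/dₒ + 1/dᵢ this gives W = w·(dₒ − f)/f.
W = 12.52 mm × (27127.2 − 49.5) / 49.5 = 12.52 × 547.0242 ≈ 6848.743 mm = 6.84874 m.

6.849 m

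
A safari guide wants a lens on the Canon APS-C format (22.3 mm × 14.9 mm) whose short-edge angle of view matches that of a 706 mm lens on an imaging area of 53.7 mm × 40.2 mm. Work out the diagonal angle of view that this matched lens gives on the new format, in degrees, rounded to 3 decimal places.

5.867°

Equal short-edge AOV ⇒ f₂ = f₁ · 14.9/40.2 = 706 × 0.37065 ≈ 261.6766 mm.
Sensor diagonal = √(22.3² + 14.9²) = √719.3000 ≈ 26.8198 mm.
Diagonal AOV on the new format = 2·arctan(26.8198 / (2 × 261.6766)) = 2·arctan(0.05125) ≈ 5.8672°.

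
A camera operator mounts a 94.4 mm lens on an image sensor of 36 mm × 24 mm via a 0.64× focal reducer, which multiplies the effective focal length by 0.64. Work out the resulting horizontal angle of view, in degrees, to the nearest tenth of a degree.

33.2°

Effective focal length f = 94.4 × 0.64 = 60.416 mm.
α = 2·arctan(36 / (2 × 60.416)) = 2·arctan(0.29793) ≈ 33.1812°.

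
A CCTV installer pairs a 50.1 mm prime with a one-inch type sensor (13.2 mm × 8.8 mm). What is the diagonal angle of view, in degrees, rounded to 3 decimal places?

Sensor diagonal = √(13.2² + 8.8²) = √251.6800 ≈ 15.8644 mm.
Angle of view α = 2·arctan(d/2f) with d = 15.8644 mm and f = 50.1 mm.
d/2f = 0.15833; arctan(0.15833) ≈ 8.9968°, so α ≈ 17.9936°.

17.994°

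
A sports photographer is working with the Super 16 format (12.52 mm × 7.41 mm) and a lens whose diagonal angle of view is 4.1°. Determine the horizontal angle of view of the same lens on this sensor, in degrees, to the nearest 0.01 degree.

3.53°

Sensor diagonal = √(12.52² + 7.41²) = √211.6585 ≈ 14.5485 mm.
From the diagonal AOV: f = 14.5485 / (2·tan(2.05°)) = 14.5485 / 0.07159 ≈ 203.2223 mm.
Horizontal AOV = 2·arctan(12.52 / (2 × 203.2223)) = 2·arctan(0.03080) ≈ 3.5287°.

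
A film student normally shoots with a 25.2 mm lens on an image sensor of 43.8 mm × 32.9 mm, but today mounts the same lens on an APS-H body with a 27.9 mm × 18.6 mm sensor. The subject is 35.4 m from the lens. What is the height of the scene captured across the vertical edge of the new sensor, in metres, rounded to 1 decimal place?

The focal length stays 25.2 mm; the relevant sensor dimension is now h = 18.6 mm. Object distance dₒ = 35.4 m = 35400 mm.
Thin-lens field height W = h·(dₒ − f)/f = 18.6 × (35400 − 25.2)/25.2 ≈ 26109.971 mm = 26.11 m.

26.1 m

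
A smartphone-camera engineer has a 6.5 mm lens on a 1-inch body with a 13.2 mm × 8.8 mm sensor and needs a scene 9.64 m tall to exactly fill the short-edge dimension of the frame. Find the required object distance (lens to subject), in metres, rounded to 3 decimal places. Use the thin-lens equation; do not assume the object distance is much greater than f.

7.127 m

W: 9.64 m = 9640 mm.
Magnification m = h/W = dᵢ/dₒ; combined with 1/f = 1/dₒ + 1/dᵢ this gives dₒ = f·(1 + W/h).
dₒ = 6.5 mm × (1 + 9640/8.8) = 6.5 × 1096.4545 ≈ 7126.955 mm = 7.12695 m.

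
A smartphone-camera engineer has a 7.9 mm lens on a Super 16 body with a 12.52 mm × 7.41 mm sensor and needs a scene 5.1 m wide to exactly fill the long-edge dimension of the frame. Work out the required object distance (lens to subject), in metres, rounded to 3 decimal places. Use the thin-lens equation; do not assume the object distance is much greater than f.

W: 5.1 m = 5100 mm.
Magnification m = w/W = dᵢ/dₒ; combined with 1/f = 1/dₒ + 1/dᵢ this gives dₒ = f·(1 + W/w).
dₒ = 7.9 mm × (1 + 5100/12.52) = 7.9 × 408.3482 ≈ 3225.951 mm = 3.22595 m.

3.226 m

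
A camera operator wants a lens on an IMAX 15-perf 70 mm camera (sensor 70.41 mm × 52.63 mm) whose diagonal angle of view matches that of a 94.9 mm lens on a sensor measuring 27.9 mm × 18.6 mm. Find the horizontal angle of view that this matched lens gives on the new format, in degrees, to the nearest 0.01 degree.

Sensor diagonal = √(27.9² + 18.6²) = √1124.3700 ≈ 33.5316 mm.
Sensor diagonal = √(70.41² + 52.63²) = √7727.4850 ≈ 87.9061 mm.
Equal diagonal AOV ⇒ f₂ = f₁ · 87.9061/33.5316 = 94.9 × 2.62159 ≈ 248.7887 mm.
Horizontal AOV on the new format = 2·arctan(70.41 / (2 × 248.7887)) = 2·arctan(0.14151) ≈ 16.1084°.

16.11°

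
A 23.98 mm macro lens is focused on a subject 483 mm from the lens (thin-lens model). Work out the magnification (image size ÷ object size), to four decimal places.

0.0522×

Thin lens: 1/f = 1/dₒ + 1/dᵢ → 1/dᵢ = 1/23.98 − 1/483 = 0.0396310 mm⁻¹, so dᵢ ≈ 25.2328 mm.
Magnification m = dᵢ/dₒ = 25.2328/483 ≈ 0.05224.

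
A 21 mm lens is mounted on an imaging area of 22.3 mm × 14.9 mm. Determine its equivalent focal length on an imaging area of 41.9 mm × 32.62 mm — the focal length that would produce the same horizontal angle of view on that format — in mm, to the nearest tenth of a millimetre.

39.5 mm

Equal angle of view means equal width/f ratio, so f₂ = f₁ · (width₂/width₁) = 21 × 41.9/22.3.
f₂ = 21 × 1.87892 ≈ 39.457 mm.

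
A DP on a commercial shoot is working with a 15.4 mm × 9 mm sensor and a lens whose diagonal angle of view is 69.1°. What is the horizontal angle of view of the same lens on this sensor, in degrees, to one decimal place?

Sensor diagonal = √(15.4² + 9²) = √318.1600 ≈ 17.8370 mm.
From the diagonal AOV: f = 17.8370 / (2·tan(34.55°)) = 17.8370 / 1.37713 ≈ 12.9523 mm.
Horizontal AOV = 2·arctan(15.4 / (2 × 12.9523)) = 2·arctan(0.59449) ≈ 61.4620°.

61.5°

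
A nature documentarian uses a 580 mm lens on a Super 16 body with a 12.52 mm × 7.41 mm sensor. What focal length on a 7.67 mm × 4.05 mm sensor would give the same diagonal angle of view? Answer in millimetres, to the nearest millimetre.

Sensor diagonal = √(12.52² + 7.41²) = √211.6585 ≈ 14.5485 mm.
Sensor diagonal = √(7.67² + 4.05²) = √75.2314 ≈ 8.6736 mm.
Equal angle of view means equal diagonal/f ratio, so f₂ = f₁ · (diagonal₂/diagonal₁) = 580 × 8.6736/14.5485.
f₂ = 580 × 0.59619 ≈ 345.788 mm.

346 mm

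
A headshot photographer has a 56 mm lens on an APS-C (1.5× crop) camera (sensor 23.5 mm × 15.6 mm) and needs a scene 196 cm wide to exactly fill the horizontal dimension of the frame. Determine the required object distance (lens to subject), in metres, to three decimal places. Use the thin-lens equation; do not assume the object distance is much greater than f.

W: 196 cm = 1960 mm.
Magnification m = w/W = dᵢ/dₒ; combined with 1/f = 1/dₒ + 1/dᵢ this gives dₒ = f·(1 + W/w).
dₒ = 56 mm × (1 + 1960/23.5) = 56 × 84.4043 ≈ 4726.638 mm = 4.72664 m.

4.727 m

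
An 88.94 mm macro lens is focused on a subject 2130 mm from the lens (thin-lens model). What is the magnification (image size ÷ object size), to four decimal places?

0.0436×

Thin lens: 1/f = 1/dₒ + 1/dᵢ → 1/dᵢ = 1/88.94 − 1/2130 = 0.0107741 mm⁻¹, so dᵢ ≈ 92.8156 mm.
Magnification m = dᵢ/dₒ = 92.8156/2130 ≈ 0.04358.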